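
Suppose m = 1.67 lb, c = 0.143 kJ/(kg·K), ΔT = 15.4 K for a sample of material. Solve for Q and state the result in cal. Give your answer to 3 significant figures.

Directly: Q = mcΔT.
m = 1.67 lb = 0.7575 kg; c = 0.143 kJ/(kg·K) = 143.0 J/(kg·K); ΔT = 15.4 K.
Q = 1668 J
1668 J × (1 cal / 4.184 J) = 398.7 cal

399 cal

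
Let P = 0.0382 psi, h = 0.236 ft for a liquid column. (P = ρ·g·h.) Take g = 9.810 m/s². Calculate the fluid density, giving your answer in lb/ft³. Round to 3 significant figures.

Rearranging P = ρ·g·h for ρ: ρ = P/(g·h).
P = 0.0382 psi = 263.4 Pa; h = 0.236 ft = 0.07193 m; g = 9.810 m/s².
ρ = 373.2 kg/m³
373.2 kg/m³ × (1 lb/ft³ / 16.02 kg/m³) = 23.30 lb/ft³

23.3 lb/ft³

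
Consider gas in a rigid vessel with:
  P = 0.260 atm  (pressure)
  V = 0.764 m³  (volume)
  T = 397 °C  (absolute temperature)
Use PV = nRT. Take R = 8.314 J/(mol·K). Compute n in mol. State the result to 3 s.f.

3.61 mol

Rearranging PV = nRT for n: n = PV/(RT).
P = 0.260 atm = 26344 Pa; V = 0.764 m³; T = 397 °C = 670.1 K; R = 8.314 J/(mol·K).
n = 3.612 mol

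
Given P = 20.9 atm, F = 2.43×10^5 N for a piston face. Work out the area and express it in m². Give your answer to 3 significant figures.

0.115 m²

Solving P = F/A for A: A = F/P.
P = 20.9 atm = 2.118×10^6 Pa; F = 2.43×10^5 N.
A = 0.1147 m²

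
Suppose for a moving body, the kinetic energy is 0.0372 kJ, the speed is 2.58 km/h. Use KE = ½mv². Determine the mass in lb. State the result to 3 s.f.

Rearranging: m = 2·KE/v².
KE = 0.0372 kJ = 37.20 J; v = 2.58 km/h = 0.7167 m/s.
m = 144.9 kg
144.9 kg × (1 lb / 0.4536 kg) = 319.4 lb

319 lb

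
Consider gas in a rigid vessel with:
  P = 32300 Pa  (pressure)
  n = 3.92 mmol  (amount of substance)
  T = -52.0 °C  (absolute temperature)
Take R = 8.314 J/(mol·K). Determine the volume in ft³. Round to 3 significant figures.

0.00788 ft³

From the ideal-gas law: V = nRT/P.
P = 32300 Pa; n = 3.92 mmol = 0.003920 mol; T = -52.0 °C = 221.1 K; R = 8.314 J/(mol·K).
V = 2.231×10^-4 m³
2.231×10^-4 m³ × (1 ft³ / 0.02832 m³) = 0.007880 ft³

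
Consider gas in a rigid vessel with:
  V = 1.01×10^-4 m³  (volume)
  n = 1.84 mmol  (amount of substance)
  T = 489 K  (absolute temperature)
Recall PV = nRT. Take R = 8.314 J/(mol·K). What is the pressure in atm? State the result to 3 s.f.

0.731 atm

From the ideal-gas law: P = nRT/V.
V = 1.01×10^-4 m³; n = 1.84 mmol = 0.001840 mol; T = 489 K; R = 8.314 J/(mol·K).
P = 74065 Pa  (the unit combination reduces to kg/(m·s²) = Pa)
74065 Pa × (1 atm / 1.013×10^5 Pa) = 0.7310 atm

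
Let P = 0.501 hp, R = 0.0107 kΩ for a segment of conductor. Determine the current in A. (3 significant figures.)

5.91 A

Rearranging: I = √(P/R).
P = 0.501 hp = 373.6 W; R = 0.0107 kΩ = 10.70 Ω.
I = 5.909 A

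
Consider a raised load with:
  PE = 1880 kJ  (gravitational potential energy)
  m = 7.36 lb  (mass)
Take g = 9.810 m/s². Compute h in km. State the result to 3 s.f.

Solving PE = m·g·h for h: h = PE/(m·g).
PE = 1880 kJ = 1.880×10^6 J; m = 7.36 lb = 3.338 kg; g = 9.810 m/s².
h = 57404 m
57404 m × (1 km / 1000 m) = 57.40 km

57.4 km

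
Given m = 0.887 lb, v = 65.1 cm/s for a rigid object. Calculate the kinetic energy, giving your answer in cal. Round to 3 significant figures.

Directly: KE = ½mv².
m = 0.887 lb = 0.4023 kg; v = 65.1 cm/s = 0.6510 m/s.
KE = 0.08526 J
0.08526 J × (1 cal / 4.184 J) = 0.02038 cal

0.0204 cal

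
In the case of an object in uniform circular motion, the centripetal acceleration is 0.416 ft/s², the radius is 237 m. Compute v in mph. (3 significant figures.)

Solving a = v²/r for v: v = √(a·r).
a = 0.416 ft/s² = 0.1268 m/s²; r = 237 m.
v = 5.482 m/s
5.482 m/s × (1 mph / 0.4470 m/s) = 12.26 mph

12.3 mph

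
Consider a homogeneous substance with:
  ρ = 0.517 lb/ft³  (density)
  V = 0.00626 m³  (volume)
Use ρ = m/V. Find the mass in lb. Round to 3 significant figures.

0.114 lb

Solving ρ = m/V for m: m = ρV.
ρ = 0.517 lb/ft³ = 8.282 kg/m³; V = 0.00626 m³.
m = 0.05184 kg
0.05184 kg × (1 lb / 0.4536 kg) = 0.1143 lb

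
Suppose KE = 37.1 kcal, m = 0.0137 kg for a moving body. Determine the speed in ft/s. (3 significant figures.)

15600 ft/s

Rearranging: v = √(2·KE/m).
KE = 37.1 kcal = 1.552×10^5 J; m = 0.0137 kg.
v = 4760 m/s
4760 m/s × (1 ft/s / 0.3048 m/s) = 15618 ft/s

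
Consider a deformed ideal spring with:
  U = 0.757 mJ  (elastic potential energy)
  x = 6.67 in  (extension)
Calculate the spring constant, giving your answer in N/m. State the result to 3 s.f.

0.0527 N/m

Rearranging: k = 2U/x².
U = 0.757 mJ = 7.570×10^-4 J; x = 6.67 in = 0.1694 m.
k = 0.05275 N/m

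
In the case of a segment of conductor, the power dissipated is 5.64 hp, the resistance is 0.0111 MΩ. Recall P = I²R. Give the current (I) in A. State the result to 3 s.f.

Rearranging P = I²R for I: I = √(P/R).
P = 5.64 hp = 4206 W; R = 0.0111 MΩ = 11100 Ω.
I = 0.6155 A

0.616 A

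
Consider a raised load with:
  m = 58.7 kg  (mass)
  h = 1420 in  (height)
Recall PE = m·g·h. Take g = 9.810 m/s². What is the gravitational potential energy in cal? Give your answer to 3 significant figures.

4960 cal

Directly: PE = mgh.
m = 58.7 kg; h = 1420 in = 36.07 m; g = 9.810 m/s².
PE = 20770 J
20770 J × (1 cal / 4.184 J) = 4964 cal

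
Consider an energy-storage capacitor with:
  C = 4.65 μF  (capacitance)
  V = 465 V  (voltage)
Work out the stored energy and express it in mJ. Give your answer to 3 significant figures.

E is given directly by: E = ½CV².
C = 4.65 μF = 4.650×10^-6 F; V = 465 V.
E = 0.5027 J
0.5027 J × (1 mJ / 0.001000 J) = 502.7 mJ

503 mJ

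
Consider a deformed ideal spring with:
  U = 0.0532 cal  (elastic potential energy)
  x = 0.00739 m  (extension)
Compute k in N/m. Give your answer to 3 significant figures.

8150 N/m

Rearranging: k = 2U/x².
U = 0.0532 cal = 0.2226 J; x = 0.00739 m.
k = 8152 N/m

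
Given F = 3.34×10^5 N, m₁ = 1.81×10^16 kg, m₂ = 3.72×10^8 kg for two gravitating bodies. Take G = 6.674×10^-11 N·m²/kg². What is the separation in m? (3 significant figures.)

From Newton's law of gravitation: r = √(G·m₁m₂/F).
F = 3.34×10^5 N; m₁ = 1.81×10^16 kg; m₂ = 3.72×10^8 kg; G = 6.674×10^-11 N·m²/kg².
r = 36680 m

36700 m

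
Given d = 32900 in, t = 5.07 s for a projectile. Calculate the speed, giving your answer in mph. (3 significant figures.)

Directly: v = d/t.
d = 32900 in = 835.7 m; t = 5.07 s.
v = 164.8 m/s
164.8 m/s × (1 mph / 0.4470 m/s) = 368.7 mph

369 mph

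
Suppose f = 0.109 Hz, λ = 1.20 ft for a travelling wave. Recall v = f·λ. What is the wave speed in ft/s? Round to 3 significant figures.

0.131 ft/s

v is given directly by: v = fλ.
f = 0.109 Hz; λ = 1.20 ft = 0.3658 m.
v = 0.03987 m/s
0.03987 m/s × (1 ft/s / 0.3048 m/s) = 0.1308 ft/s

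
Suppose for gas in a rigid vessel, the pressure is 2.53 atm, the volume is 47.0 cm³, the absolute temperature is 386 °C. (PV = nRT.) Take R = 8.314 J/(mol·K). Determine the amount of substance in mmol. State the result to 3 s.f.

2.20 mmol

Solving PV = nRT for n: n = PV/(RT).
P = 2.53 atm = 2.564×10^5 Pa; V = 47.0 cm³ = 4.700×10^-5 m³; T = 386 °C = 659.1 K; R = 8.314 J/(mol·K).
n = 0.002199 mol
0.002199 mol × (1 mmol / 0.001000 mol) = 2.199 mmol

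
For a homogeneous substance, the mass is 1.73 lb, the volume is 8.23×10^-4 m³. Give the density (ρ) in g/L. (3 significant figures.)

Directly: ρ = m/V.
m = 1.73 lb = 0.7847 kg; V = 8.23×10^-4 m³.
ρ = 953.5 kg/m³
Since 1 g/L = 1 kg/m³, 953.5 g/L.

953 g/L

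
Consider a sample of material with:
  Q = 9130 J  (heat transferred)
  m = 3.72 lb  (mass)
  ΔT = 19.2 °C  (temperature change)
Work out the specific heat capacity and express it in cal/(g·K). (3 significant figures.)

0.0674 cal/(g·K)

Solving Q = m·c·ΔT for c: c = Q/(m·ΔT).
Q = 9130 J; m = 3.72 lb = 1.687 kg; ΔT = 19.2 °C = 19.20 K.
c = 281.8 J/(kg·K)
281.8 J/(kg·K) × (1 cal/(g·K) / 4184 J/(kg·K)) = 0.06735 cal/(g·K)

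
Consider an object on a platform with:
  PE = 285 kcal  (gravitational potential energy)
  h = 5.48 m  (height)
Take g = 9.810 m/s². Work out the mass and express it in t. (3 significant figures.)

22.2 t

Rearranging PE = m·g·h for m: m = PE/(g·h).
PE = 285 kcal = 1.192×10^6 J; h = 5.48 m; g = 9.810 m/s².
m = 22181 kg
22181 kg × (1 t / 1000 kg) = 22.18 t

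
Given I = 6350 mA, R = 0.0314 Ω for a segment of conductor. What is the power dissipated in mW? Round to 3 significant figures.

1270 mW

P is given directly by: P = I²R.
I = 6350 mA = 6.350 A; R = 0.0314 Ω.
P = 1.266 W
1.266 W × (1 mW / 0.001000 W) = 1266 mW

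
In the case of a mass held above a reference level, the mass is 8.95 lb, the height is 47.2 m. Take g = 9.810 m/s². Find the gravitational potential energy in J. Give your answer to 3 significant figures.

Directly: PE = mgh.
m = 8.95 lb = 4.060 kg; h = 47.2 m; g = 9.810 m/s².
PE = 1880 J  (the unit combination reduces to kg·m²/s² = J)

1880 J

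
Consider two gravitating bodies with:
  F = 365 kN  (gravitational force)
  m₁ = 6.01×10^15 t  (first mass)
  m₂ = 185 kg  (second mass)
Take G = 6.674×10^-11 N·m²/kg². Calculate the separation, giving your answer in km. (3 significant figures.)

0.451 km

Rearranging: r = √(G·m₁m₂/F).
F = 365 kN = 3.650×10^5 N; m₁ = 6.01×10^15 t = 6.010×10^18 kg; m₂ = 185 kg; G = 6.674×10^-11 N·m²/kg².
r = 450.9 m
450.9 m × (1 km / 1000 m) = 0.4509 km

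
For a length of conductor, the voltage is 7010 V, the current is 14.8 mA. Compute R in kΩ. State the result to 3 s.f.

From Ohm's law: R = V/I.
V = 7010 V; I = 14.8 mA = 0.01480 A.
R = 4.736×10^5 Ω
4.736×10^5 Ω × (1 kΩ / 1000 Ω) = 473.6 kΩ

474 kΩ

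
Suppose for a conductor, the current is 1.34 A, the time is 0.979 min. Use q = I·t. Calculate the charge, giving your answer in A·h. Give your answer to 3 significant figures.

Directly: q = It.
I = 1.34 A; t = 0.979 min = 58.74 s.
q = 78.71 C  (the unit combination reduces to A·s = C)
78.71 C × (1 A·h / 3600 C) = 0.02186 A·h

0.0219 A·h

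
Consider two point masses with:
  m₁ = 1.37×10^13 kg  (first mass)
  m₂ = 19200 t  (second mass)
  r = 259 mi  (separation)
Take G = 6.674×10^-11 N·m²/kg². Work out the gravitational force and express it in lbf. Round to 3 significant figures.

0.0227 lbf

Directly: F = Gm₁m₂/r².
m₁ = 1.37×10^13 kg; m₂ = 19200 t = 1.920×10^7 kg; r = 259 mi = 4.168×10^5 m; G = 6.674×10^-11 N·m²/kg².
F = 0.1010 N
0.1010 N × (1 lbf / 4.448 N) = 0.02272 lbf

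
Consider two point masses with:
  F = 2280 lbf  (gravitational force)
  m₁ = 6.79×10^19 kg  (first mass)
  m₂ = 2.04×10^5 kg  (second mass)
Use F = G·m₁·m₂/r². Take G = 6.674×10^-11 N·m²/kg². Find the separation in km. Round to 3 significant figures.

Rearranging F = G·m₁·m₂/r² for r: r = √(G·m₁m₂/F).
F = 2280 lbf = 10142 N; m₁ = 6.79×10^19 kg; m₂ = 2.04×10^5 kg; G = 6.674×10^-11 N·m²/kg².
r = 3.019×10^5 m
3.019×10^5 m × (1 km / 1000 m) = 301.9 km

302 km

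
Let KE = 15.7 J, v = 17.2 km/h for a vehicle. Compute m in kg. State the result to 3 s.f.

1.38 kg

Rearranging: m = 2·KE/v².
KE = 15.7 J; v = 17.2 km/h = 4.778 m/s.
m = 1.376 kg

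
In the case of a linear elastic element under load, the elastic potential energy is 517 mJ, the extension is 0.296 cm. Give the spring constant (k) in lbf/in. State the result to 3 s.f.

Solving U = ½k·x² for k: k = 2U/x².
U = 517 mJ = 0.5170 J; x = 0.296 cm = 0.002960 m.
k = 1.180×10^5 N/m
1.180×10^5 N/m × (1 lbf/in / 175.1 N/m) = 673.9 lbf/in

674 lbf/in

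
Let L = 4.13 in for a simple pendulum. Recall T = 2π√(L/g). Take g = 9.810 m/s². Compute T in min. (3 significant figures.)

Directly: T = 2π√(L/g).
L = 4.13 in = 0.1049 m; g = 9.810 m/s².
T = 0.6497 s
0.6497 s × (1 min / 60.00 s) = 0.01083 min

0.0108 min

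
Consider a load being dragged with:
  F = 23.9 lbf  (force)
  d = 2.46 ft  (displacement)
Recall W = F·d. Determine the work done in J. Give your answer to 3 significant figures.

79.7 J

Directly: W = F·d.
F = 23.9 lbf = 106.3 N; d = 2.46 ft = 0.7498 m.
W = 79.71 J  (the unit combination reduces to kg·m²/s² = J)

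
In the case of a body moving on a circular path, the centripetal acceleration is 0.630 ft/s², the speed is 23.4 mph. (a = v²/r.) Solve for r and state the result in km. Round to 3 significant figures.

Rearranging: r = v²/a.
a = 0.630 ft/s² = 0.1920 m/s²; v = 23.4 mph = 10.46 m/s.
r = 569.9 m
569.9 m × (1 km / 1000 m) = 0.5699 km

0.570 km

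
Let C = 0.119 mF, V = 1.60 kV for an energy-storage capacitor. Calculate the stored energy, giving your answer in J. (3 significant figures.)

152 J

Directly: E = ½CV².
C = 0.119 mF = 1.190×10^-4 F; V = 1.60 kV = 1600 V.
E = 152.3 J  (the unit combination reduces to kg·m²/s² = J)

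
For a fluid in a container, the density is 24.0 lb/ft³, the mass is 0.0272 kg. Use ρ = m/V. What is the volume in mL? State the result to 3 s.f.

70.8 mL

Rearranging ρ = m/V for V: V = m/ρ.
ρ = 24.0 lb/ft³ = 384.4 kg/m³; m = 0.0272 kg.
V = 7.075×10^-5 m³
7.075×10^-5 m³ × (1 mL / 1.000×10^-6 m³) = 70.75 mL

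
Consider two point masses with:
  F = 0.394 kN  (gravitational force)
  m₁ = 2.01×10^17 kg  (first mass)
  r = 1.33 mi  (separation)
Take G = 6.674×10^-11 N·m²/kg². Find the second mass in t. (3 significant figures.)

From Newton's law of gravitation: m₂ = F·r²/(G·m₁).
F = 0.394 kN = 394.0 N; m₁ = 2.01×10^17 kg; r = 1.33 mi = 2140 m; G = 6.674×10^-11 N·m²/kg².
m₂ = 134.6 kg
134.6 kg × (1 t / 1000 kg) = 0.1346 t

0.135 t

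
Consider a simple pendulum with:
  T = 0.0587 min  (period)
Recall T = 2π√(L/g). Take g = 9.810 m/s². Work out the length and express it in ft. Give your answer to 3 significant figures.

10.1 ft

Rearranging: L = g·(T/2π)².
T = 0.0587 min = 3.522 s; g = 9.810 m/s².
L = 3.082 m
3.082 m × (1 ft / 0.3048 m) = 10.11 ft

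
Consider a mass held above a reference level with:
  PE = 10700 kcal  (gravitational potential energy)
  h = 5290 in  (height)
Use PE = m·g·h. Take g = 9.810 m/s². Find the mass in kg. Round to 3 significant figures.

34000 kg

Solving PE = m·g·h for m: m = PE/(g·h).
PE = 10700 kcal = 4.477×10^7 J; h = 5290 in = 134.4 m; g = 9.810 m/s².
m = 33964 kg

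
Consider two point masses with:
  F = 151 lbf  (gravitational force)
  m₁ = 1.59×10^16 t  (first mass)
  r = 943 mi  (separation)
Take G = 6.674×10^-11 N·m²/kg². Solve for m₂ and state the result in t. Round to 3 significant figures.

Solving F = G·m₁·m₂/r² for m₂: m₂ = F·r²/(G·m₁).
F = 151 lbf = 671.7 N; m₁ = 1.59×10^16 t = 1.590×10^19 kg; r = 943 mi = 1.518×10^6 m; G = 6.674×10^-11 N·m²/kg².
m₂ = 1.458×10^6 kg
1.458×10^6 kg × (1 t / 1000 kg) = 1458 t

1460 t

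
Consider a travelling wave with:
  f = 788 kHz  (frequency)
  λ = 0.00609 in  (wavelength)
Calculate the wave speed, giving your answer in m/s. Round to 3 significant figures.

Directly: v = fλ.
f = 788 kHz = 7.880×10^5 Hz; λ = 0.00609 in = 1.547×10^-4 m.
v = 121.9 m/s

122 m/s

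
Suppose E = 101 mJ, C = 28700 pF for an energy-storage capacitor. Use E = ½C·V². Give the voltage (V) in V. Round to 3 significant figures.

Rearranging E = ½C·V² for V: V = √(2E/C).
E = 101 mJ = 0.1010 J; C = 28700 pF = 2.870×10^-8 F.
V = 2653 V

2650 V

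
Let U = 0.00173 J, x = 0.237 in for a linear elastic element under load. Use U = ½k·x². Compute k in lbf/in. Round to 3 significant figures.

0.545 lbf/in

Solving U = ½k·x² for k: k = 2U/x².
U = 0.00173 J; x = 0.237 in = 0.006020 m.
k = 95.48 N/m
95.48 N/m × (1 lbf/in / 175.1 N/m) = 0.5452 lbf/in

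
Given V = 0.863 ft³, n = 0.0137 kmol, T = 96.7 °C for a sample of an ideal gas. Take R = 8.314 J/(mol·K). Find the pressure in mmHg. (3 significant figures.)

Directly: P = nRT/V.
V = 0.863 ft³ = 0.02444 m³; n = 0.0137 kmol = 13.70 mol; T = 96.7 °C = 369.8 K; R = 8.314 J/(mol·K).
P = 1.724×10^6 Pa  (the unit combination reduces to kg/(m·s²) = Pa)
1.724×10^6 Pa × (1 mmHg / 133.3 Pa) = 12930 mmHg

12900 mmHg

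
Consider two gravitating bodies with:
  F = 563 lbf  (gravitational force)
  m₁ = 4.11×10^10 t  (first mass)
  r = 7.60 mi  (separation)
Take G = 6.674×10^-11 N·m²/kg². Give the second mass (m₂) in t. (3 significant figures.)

Rearranging F = G·m₁·m₂/r² for m₂: m₂ = F·r²/(G·m₁).
F = 563 lbf = 2504 N; m₁ = 4.11×10^10 t = 4.110×10^13 kg; r = 7.60 mi = 12231 m; G = 6.674×10^-11 N·m²/kg².
m₂ = 1.366×10^8 kg
1.366×10^8 kg × (1 t / 1000 kg) = 1.366×10^5 t

1.37×10^5 t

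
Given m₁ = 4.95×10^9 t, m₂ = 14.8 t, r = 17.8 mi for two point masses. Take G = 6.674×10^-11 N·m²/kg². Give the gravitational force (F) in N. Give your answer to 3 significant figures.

0.00596 N

F is given directly by: F = Gm₁m₂/r².
m₁ = 4.95×10^9 t = 4.950×10^12 kg; m₂ = 14.8 t = 14800 kg; r = 17.8 mi = 28646 m; G = 6.674×10^-11 N·m²/kg².
F = 0.005958 N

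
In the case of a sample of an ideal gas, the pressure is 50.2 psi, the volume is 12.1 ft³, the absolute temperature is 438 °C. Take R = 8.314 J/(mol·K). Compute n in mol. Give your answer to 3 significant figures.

20.1 mol

From the ideal-gas law: n = PV/(RT).
P = 50.2 psi = 3.461×10^5 Pa; V = 12.1 ft³ = 0.3426 m³; T = 438 °C = 711.1 K; R = 8.314 J/(mol·K).
n = 20.06 mol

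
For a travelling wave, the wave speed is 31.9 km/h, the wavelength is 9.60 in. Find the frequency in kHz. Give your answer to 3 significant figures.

Rearranging v = f·λ for f: f = v/λ.
v = 31.9 km/h = 8.861 m/s; λ = 9.60 in = 0.2438 m.
f = 36.34 Hz
36.34 Hz × (1 kHz / 1000 Hz) = 0.03634 kHz

0.0363 kHz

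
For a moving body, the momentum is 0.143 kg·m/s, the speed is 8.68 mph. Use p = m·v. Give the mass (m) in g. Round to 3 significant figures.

36.9 g

Rearranging: m = p/v.
p = 0.143 kg·m/s; v = 8.68 mph = 3.880 m/s.
m = 0.03685 kg
0.03685 kg × (1 g / 0.001000 kg) = 36.85 g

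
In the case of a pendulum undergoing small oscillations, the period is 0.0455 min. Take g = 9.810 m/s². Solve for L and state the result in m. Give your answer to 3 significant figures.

1.85 m

Solving T = 2π√(L/g) for L: L = g·(T/2π)².
T = 0.0455 min = 2.730 s; g = 9.810 m/s².
L = 1.852 m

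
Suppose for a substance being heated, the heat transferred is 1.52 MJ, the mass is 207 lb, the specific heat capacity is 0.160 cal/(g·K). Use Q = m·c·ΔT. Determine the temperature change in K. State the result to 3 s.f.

24.2 K

Rearranging Q = m·c·ΔT for ΔT: ΔT = Q/(m·c).
Q = 1.52 MJ = 1.520×10^6 J; m = 207 lb = 93.89 kg; c = 0.160 cal/(g·K) = 669.4 J/(kg·K).
ΔT = 24.18 K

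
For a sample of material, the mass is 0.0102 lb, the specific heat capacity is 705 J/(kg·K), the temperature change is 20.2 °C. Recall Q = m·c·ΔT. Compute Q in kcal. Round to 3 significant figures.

0.0157 kcal

Directly: Q = mcΔT.
m = 0.0102 lb = 0.004627 kg; c = 705 J/(kg·K); ΔT = 20.2 °C = 20.20 K.
Q = 65.89 J
65.89 J × (1 kcal / 4184 J) = 0.01575 kcal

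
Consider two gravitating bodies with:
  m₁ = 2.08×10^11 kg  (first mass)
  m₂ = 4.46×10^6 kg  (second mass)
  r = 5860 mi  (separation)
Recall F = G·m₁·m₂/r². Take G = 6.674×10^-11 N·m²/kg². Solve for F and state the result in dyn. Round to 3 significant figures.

0.0696 dyn

From Newton's law of gravitation: F = Gm₁m₂/r².
m₁ = 2.08×10^11 kg; m₂ = 4.46×10^6 kg; r = 5860 mi = 9.431×10^6 m; G = 6.674×10^-11 N·m²/kg².
F = 6.961×10^-7 N
6.961×10^-7 N × (1 dyn / 1.000×10^-5 N) = 0.06961 dyn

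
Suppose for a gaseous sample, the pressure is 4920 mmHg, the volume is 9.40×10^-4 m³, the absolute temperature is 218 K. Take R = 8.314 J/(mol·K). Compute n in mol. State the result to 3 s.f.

0.340 mol

Rearranging PV = nRT for n: n = PV/(RT).
P = 4920 mmHg = 6.559×10^5 Pa; V = 9.40×10^-4 m³; T = 218 K; R = 8.314 J/(mol·K).
n = 0.3402 mol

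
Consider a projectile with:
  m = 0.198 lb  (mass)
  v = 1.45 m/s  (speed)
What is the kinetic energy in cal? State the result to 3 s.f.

0.0226 cal

KE is given directly by: KE = ½mv².
m = 0.198 lb = 0.08981 kg; v = 1.45 m/s.
KE = 0.09441 J
0.09441 J × (1 cal / 4.184 J) = 0.02257 cal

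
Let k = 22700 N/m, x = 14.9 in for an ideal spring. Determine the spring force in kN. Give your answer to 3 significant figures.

8.59 kN

From Hooke's law: F = kx.
k = 22700 N/m; x = 14.9 in = 0.3785 m.
F = 8591 N
8591 N × (1 kN / 1000 N) = 8.591 kN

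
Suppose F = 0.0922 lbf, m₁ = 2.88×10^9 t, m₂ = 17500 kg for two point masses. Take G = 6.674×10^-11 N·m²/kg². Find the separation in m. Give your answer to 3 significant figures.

2860 m

Rearranging: r = √(G·m₁m₂/F).
F = 0.0922 lbf = 0.4101 N; m₁ = 2.88×10^9 t = 2.880×10^12 kg; m₂ = 17500 kg; G = 6.674×10^-11 N·m²/kg².
r = 2864 m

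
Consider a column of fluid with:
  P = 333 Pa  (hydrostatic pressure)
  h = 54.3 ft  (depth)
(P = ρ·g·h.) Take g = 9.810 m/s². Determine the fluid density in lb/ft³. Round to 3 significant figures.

0.128 lb/ft³

Rearranging: ρ = P/(g·h).
P = 333 Pa; h = 54.3 ft = 16.55 m; g = 9.810 m/s².
ρ = 2.051 kg/m³
2.051 kg/m³ × (1 lb/ft³ / 16.02 kg/m³) = 0.1280 lb/ft³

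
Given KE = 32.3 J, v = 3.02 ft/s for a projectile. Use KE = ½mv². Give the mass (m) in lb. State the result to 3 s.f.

168 lb

Solving KE = ½mv² for m: m = 2·KE/v².
KE = 32.3 J; v = 3.02 ft/s = 0.9205 m/s.
m = 76.24 kg
76.24 kg × (1 lb / 0.4536 kg) = 168.1 lb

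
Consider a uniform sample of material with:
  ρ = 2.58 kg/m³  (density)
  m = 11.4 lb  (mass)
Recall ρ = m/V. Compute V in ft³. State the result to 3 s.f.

Solving ρ = m/V for V: V = m/ρ.
ρ = 2.58 kg/m³; m = 11.4 lb = 5.171 kg.
V = 2.004 m³
2.004 m³ × (1 ft³ / 0.02832 m³) = 70.78 ft³

70.8 ft³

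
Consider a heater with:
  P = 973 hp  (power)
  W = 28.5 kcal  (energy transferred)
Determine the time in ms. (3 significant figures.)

164 ms

Rearranging P = W/t for t: t = W/P.
P = 973 hp = 7.256×10^5 W; W = 28.5 kcal = 1.192×10^5 J.
t = 0.1643 s
0.1643 s × (1 ms / 0.001000 s) = 164.3 ms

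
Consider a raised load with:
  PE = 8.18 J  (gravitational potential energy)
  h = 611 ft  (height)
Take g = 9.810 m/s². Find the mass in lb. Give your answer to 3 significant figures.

Rearranging PE = m·g·h for m: m = PE/(g·h).
PE = 8.18 J; h = 611 ft = 186.2 m; g = 9.810 m/s².
m = 0.004477 kg
0.004477 kg × (1 lb / 0.4536 kg) = 0.009871 lb

0.00987 lb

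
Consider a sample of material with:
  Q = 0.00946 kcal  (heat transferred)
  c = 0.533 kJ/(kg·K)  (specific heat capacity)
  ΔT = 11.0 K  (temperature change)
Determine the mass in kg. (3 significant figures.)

0.00675 kg

Rearranging: m = Q/(c·ΔT).
Q = 0.00946 kcal = 39.58 J; c = 0.533 kJ/(kg·K) = 533.0 J/(kg·K); ΔT = 11.0 K.
m = 0.006751 kg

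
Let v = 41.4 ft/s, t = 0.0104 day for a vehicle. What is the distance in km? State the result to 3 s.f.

11.3 km

Rearranging v = d/t for d: d = v·t.
v = 41.4 ft/s = 12.62 m/s; t = 0.0104 day = 898.6 s.
d = 11339 m
11339 m × (1 km / 1000 m) = 11.34 km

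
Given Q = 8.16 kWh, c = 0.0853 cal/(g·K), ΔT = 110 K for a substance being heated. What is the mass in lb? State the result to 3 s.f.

Rearranging Q = m·c·ΔT for m: m = Q/(c·ΔT).
Q = 8.16 kWh = 2.938×10^7 J; c = 0.0853 cal/(g·K) = 356.9 J/(kg·K); ΔT = 110 K.
m = 748.3 kg
748.3 kg × (1 lb / 0.4536 kg) = 1650 lb

1650 lb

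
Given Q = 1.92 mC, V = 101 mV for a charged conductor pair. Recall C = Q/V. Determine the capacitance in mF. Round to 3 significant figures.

19.0 mF

Directly: C = Q/V.
Q = 1.92 mC = 0.001920 C; V = 101 mV = 0.1010 V.
C = 0.01901 F
0.01901 F × (1 mF / 0.001000 F) = 19.01 mF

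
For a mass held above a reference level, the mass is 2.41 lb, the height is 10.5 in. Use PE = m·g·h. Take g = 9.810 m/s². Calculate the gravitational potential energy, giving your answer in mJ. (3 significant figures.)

Directly: PE = mgh.
m = 2.41 lb = 1.093 kg; h = 10.5 in = 0.2667 m; g = 9.810 m/s².
PE = 2.860 J  (the unit combination reduces to kg·m²/s² = J)
2.860 J × (1 mJ / 0.001000 J) = 2860 mJ

2860 mJ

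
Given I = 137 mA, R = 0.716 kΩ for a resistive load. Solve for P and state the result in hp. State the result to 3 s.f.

0.0180 hp

P is given directly by: P = I²R.
I = 137 mA = 0.1370 A; R = 0.716 kΩ = 716.0 Ω.
P = 13.44 W
13.44 W × (1 hp / 745.7 W) = 0.01802 hp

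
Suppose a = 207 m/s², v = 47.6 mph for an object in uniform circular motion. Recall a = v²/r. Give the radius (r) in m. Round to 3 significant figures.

2.19 m

Rearranging a = v²/r for r: r = v²/a.
a = 207 m/s²; v = 47.6 mph = 21.28 m/s.
r = 2.187 m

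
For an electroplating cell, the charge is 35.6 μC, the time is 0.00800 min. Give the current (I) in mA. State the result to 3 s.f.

Rearranging: I = q/t.
q = 35.6 μC = 3.560×10^-5 C; t = 0.00800 min = 0.4800 s.
I = 7.417×10^-5 A
7.417×10^-5 A × (1 mA / 0.001000 A) = 0.07417 mA

0.0742 mA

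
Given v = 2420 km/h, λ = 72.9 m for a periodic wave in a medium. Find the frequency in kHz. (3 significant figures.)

Solving v = f·λ for f: f = v/λ.
v = 2420 km/h = 672.2 m/s; λ = 72.9 m.
f = 9.221 Hz
9.221 Hz × (1 kHz / 1000 Hz) = 0.009221 kHz

0.00922 kHz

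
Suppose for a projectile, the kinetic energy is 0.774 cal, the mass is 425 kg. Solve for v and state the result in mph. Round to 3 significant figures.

Solving KE = ½mv² for v: v = √(2·KE/m).
KE = 0.774 cal = 3.238 J; m = 425 kg.
v = 0.1234 m/s
0.1234 m/s × (1 mph / 0.4470 m/s) = 0.2761 mph

0.276 mph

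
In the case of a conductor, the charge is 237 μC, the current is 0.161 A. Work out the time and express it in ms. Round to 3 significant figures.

Rearranging: t = q/I.
q = 237 μC = 2.370×10^-4 C; I = 0.161 A.
t = 0.001472 s
0.001472 s × (1 ms / 0.001000 s) = 1.472 ms

1.47 ms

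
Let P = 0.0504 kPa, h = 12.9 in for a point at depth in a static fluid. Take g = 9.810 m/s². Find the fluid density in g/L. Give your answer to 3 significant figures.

15.7 g/L

Solving P = ρ·g·h for ρ: ρ = P/(g·h).
P = 0.0504 kPa = 50.40 Pa; h = 12.9 in = 0.3277 m; g = 9.810 m/s².
ρ = 15.68 kg/m³
Since 1 g/L = 1 kg/m³, 15.68 g/L.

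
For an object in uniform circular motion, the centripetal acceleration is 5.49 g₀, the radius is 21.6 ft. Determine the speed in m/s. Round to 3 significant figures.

Rearranging a = v²/r for v: v = √(a·r).
a = 5.49 g₀ = 53.84 m/s²; r = 21.6 ft = 6.584 m.
v = 18.83 m/s

18.8 m/s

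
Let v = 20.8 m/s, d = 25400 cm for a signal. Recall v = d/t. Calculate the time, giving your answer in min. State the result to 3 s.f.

Rearranging: t = d/v.
v = 20.8 m/s; d = 25400 cm = 254.0 m.
t = 12.21 s
12.21 s × (1 min / 60.00 s) = 0.2035 min

0.204 min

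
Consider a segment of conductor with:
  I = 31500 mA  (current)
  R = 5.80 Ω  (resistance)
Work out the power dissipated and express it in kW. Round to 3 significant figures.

5.76 kW

Directly: P = I²R.
I = 31500 mA = 31.50 A; R = 5.80 Ω.
P = 5755 W  (the unit combination reduces to kg·m²/s³ = W)
5755 W × (1 kW / 1000 W) = 5.755 kW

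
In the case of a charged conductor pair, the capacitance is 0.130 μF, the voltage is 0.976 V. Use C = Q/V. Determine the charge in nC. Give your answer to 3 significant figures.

Rearranging C = Q/V for Q: Q = CV.
C = 0.130 μF = 1.300×10^-7 F; V = 0.976 V.
Q = 1.269×10^-7 C  (the unit combination reduces to A·s = C)
1.269×10^-7 C × (1 nC / 1.000×10^-9 C) = 126.9 nC

127 nC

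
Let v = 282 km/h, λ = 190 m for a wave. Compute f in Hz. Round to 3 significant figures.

0.412 Hz

Rearranging: f = v/λ.
v = 282 km/h = 78.33 m/s; λ = 190 m.
f = 0.4123 Hz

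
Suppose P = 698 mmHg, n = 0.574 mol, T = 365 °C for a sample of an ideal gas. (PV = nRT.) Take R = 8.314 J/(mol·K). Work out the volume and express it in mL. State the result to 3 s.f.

32700 mL

Rearranging: V = nRT/P.
P = 698 mmHg = 93059 Pa; n = 0.574 mol; T = 365 °C = 638.1 K; R = 8.314 J/(mol·K).
V = 0.03273 m³
0.03273 m³ × (1 mL / 1.000×10^-6 m³) = 32726 mL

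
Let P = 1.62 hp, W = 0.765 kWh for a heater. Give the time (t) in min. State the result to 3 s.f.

38.0 min

Rearranging P = W/t for t: t = W/P.
P = 1.62 hp = 1208 W; W = 0.765 kWh = 2.754×10^6 J.
t = 2280 s
2280 s × (1 min / 60.00 s) = 38.00 min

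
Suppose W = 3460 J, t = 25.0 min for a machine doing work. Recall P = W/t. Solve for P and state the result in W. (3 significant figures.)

2.31 W

Directly: P = W/t.
W = 3460 J; t = 25.0 min = 1500 s.
P = 2.307 W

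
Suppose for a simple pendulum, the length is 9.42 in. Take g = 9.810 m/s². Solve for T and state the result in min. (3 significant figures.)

Directly: T = 2π√(L/g).
L = 9.42 in = 0.2393 m; g = 9.810 m/s².
T = 0.9813 s
0.9813 s × (1 min / 60.00 s) = 0.01635 min

0.0164 min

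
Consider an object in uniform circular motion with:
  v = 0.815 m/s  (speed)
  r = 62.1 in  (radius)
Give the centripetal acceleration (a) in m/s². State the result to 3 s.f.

0.421 m/s²

a is given directly by: a = v²/r.
v = 0.815 m/s; r = 62.1 in = 1.577 m.
a = 0.4211 m/s²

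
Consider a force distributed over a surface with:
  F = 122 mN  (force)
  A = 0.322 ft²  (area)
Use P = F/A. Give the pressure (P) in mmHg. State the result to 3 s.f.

0.0306 mmHg

P is given directly by: P = F/A.
F = 122 mN = 0.1220 N; A = 0.322 ft² = 0.02991 m².
P = 4.078 Pa
4.078 Pa × (1 mmHg / 133.3 Pa) = 0.03059 mmHg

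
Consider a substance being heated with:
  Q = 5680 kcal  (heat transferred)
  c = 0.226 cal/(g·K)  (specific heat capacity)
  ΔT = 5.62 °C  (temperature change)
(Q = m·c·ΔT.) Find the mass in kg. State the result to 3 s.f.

4470 kg

Solving Q = m·c·ΔT for m: m = Q/(c·ΔT).
Q = 5680 kcal = 2.377×10^7 J; c = 0.226 cal/(g·K) = 945.6 J/(kg·K); ΔT = 5.62 °C = 5.620 K.
m = 4472 kg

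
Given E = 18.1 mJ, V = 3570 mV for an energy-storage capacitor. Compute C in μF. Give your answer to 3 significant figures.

Rearranging: C = 2E/V².
E = 18.1 mJ = 0.01810 J; V = 3570 mV = 3.570 V.
C = 0.002840 F
0.002840 F × (1 μF / 1.000×10^-6 F) = 2840 μF

2840 μF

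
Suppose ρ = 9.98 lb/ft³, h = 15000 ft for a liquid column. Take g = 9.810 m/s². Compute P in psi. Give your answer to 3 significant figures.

Directly: P = ρgh.
ρ = 9.98 lb/ft³ = 159.9 kg/m³; h = 15000 ft = 4572 m; g = 9.810 m/s².
P = 7.170×10^6 Pa
7.170×10^6 Pa × (1 psi / 6895 Pa) = 1040 psi

1040 psi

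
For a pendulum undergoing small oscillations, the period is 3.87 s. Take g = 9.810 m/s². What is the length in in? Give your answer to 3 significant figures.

Rearranging T = 2π√(L/g) for L: L = g·(T/2π)².
T = 3.87 s; g = 9.810 m/s².
L = 3.722 m
3.722 m × (1 in / 0.02540 m) = 146.5 in

147 in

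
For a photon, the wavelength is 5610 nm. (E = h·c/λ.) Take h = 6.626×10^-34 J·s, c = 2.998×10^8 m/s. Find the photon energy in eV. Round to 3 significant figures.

Directly: E = hc/λ.
λ = 5610 nm = 5.610×10^-6 m; h = 6.626×10^-34 J·s; c = 2.998×10^8 m/s.
E = 3.541×10^-20 J
3.541×10^-20 J × (1 eV / 1.602×10^-19 J) = 0.2210 eV

0.221 eV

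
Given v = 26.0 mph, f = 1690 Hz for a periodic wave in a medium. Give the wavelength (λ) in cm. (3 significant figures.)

Solving v = f·λ for λ: λ = v/f.
v = 26.0 mph = 11.62 m/s; f = 1690 Hz.
λ = 0.006878 m
0.006878 m × (1 cm / 0.01000 m) = 0.6878 cm

0.688 cm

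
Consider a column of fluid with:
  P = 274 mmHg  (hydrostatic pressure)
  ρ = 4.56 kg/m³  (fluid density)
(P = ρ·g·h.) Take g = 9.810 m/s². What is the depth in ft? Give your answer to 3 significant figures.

2680 ft

Rearranging P = ρ·g·h for h: h = P/(ρ·g).
P = 274 mmHg = 36530 Pa; ρ = 4.56 kg/m³; g = 9.810 m/s².
h = 816.6 m
816.6 m × (1 ft / 0.3048 m) = 2679 ft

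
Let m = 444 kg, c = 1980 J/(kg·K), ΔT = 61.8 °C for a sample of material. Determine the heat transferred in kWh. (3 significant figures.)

Directly: Q = mcΔT.
m = 444 kg; c = 1980 J/(kg·K); ΔT = 61.8 °C = 61.80 K.
Q = 5.433×10^7 J
5.433×10^7 J × (1 kWh / 3.600×10^6 J) = 15.09 kWh

15.1 kWh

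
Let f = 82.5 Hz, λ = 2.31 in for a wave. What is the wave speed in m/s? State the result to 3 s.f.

v is given directly by: v = fλ.
f = 82.5 Hz; λ = 2.31 in = 0.05867 m.
v = 4.841 m/s

4.84 m/s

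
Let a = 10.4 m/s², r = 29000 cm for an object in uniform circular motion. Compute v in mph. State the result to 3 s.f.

123 mph

Rearranging: v = √(a·r).
a = 10.4 m/s²; r = 29000 cm = 290.0 m.
v = 54.92 m/s
54.92 m/s × (1 mph / 0.4470 m/s) = 122.8 mph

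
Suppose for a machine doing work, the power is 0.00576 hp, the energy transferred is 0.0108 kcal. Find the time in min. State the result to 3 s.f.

Rearranging P = W/t for t: t = W/P.
P = 0.00576 hp = 4.295 W; W = 0.0108 kcal = 45.19 J.
t = 10.52 s
10.52 s × (1 min / 60.00 s) = 0.1753 min

0.175 min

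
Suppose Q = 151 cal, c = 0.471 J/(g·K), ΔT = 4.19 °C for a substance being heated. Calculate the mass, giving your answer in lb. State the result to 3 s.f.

Rearranging Q = m·c·ΔT for m: m = Q/(c·ΔT).
Q = 151 cal = 631.8 J; c = 0.471 J/(g·K) = 471.0 J/(kg·K); ΔT = 4.19 °C = 4.190 K.
m = 0.3201 kg
0.3201 kg × (1 lb / 0.4536 kg) = 0.7058 lb

0.706 lb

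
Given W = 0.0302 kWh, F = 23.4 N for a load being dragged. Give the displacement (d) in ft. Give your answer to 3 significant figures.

Rearranging: d = W/F.
W = 0.0302 kWh = 1.087×10^5 J; F = 23.4 N.
d = 4646 m
4646 m × (1 ft / 0.3048 m) = 15243 ft

15200 ft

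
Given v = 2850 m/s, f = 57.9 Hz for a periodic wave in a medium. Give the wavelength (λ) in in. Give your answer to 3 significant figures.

1940 in

Solving v = f·λ for λ: λ = v/f.
v = 2850 m/s; f = 57.9 Hz.
λ = 49.22 m
49.22 m × (1 in / 0.02540 m) = 1938 in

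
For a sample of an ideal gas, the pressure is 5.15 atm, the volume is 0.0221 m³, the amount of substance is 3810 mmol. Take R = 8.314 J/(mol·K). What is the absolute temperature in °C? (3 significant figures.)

From the ideal-gas law: T = PV/(nR).
P = 5.15 atm = 5.218×10^5 Pa; V = 0.0221 m³; n = 3810 mmol = 3.810 mol; R = 8.314 J/(mol·K).
T = 364.1 K
364.1 K − 273.15 = 90.92 °C

90.9 °C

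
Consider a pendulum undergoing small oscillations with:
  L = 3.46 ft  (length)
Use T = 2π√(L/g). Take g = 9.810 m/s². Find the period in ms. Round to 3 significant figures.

Directly: T = 2π√(L/g).
L = 3.46 ft = 1.055 m; g = 9.810 m/s².
T = 2.060 s
2.060 s × (1 ms / 0.001000 s) = 2060 ms

2060 ms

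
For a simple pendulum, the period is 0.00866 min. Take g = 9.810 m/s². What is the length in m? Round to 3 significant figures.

0.0671 m

Rearranging T = 2π√(L/g) for L: L = g·(T/2π)².
T = 0.00866 min = 0.5196 s; g = 9.810 m/s².
L = 0.06709 m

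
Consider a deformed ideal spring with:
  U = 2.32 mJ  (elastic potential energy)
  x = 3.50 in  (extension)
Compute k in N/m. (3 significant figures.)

Rearranging U = ½k·x² for k: k = 2U/x².
U = 2.32 mJ = 0.002320 J; x = 3.50 in = 0.08890 m.
k = 0.5871 N/m

0.587 N/m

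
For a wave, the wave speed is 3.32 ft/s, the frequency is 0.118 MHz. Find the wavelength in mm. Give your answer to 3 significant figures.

Rearranging: λ = v/f.
v = 3.32 ft/s = 1.012 m/s; f = 0.118 MHz = 1.180×10^5 Hz.
λ = 8.576×10^-6 m
8.576×10^-6 m × (1 mm / 0.001000 m) = 0.008576 mm

0.00858 mm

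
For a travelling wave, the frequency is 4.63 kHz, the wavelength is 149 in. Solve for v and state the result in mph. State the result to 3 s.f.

Directly: v = fλ.
f = 4.63 kHz = 4630 Hz; λ = 149 in = 3.785 m.
v = 17523 m/s
17523 m/s × (1 mph / 0.4470 m/s) = 39197 mph

39200 mph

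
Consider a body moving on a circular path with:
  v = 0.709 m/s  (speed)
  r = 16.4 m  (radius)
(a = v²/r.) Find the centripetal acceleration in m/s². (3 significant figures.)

Directly: a = v²/r.
v = 0.709 m/s; r = 16.4 m.
a = 0.03065 m/s²

0.0307 m/s²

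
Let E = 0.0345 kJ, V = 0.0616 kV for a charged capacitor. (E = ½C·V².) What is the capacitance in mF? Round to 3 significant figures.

Solving E = ½C·V² for C: C = 2E/V².
E = 0.0345 kJ = 34.50 J; V = 0.0616 kV = 61.60 V.
C = 0.01818 F
0.01818 F × (1 mF / 0.001000 F) = 18.18 mF

18.2 mF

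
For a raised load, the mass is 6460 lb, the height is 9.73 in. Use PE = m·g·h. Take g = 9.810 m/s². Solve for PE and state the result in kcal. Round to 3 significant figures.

Directly: PE = mgh.
m = 6460 lb = 2930 kg; h = 9.73 in = 0.2471 m; g = 9.810 m/s².
PE = 7104 J
7104 J × (1 kcal / 4184 J) = 1.698 kcal

1.70 kcal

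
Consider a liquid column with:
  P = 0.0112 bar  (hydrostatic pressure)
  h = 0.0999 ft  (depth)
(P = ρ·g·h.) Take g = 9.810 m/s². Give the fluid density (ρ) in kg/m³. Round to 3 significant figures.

3750 kg/m³

Rearranging: ρ = P/(g·h).
P = 0.0112 bar = 1120 Pa; h = 0.0999 ft = 0.03045 m; g = 9.810 m/s².
ρ = 3749 kg/m³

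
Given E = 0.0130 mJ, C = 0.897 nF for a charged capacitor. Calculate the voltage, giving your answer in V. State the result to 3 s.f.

170 V

Rearranging: V = √(2E/C).
E = 0.0130 mJ = 1.300×10^-5 J; C = 0.897 nF = 8.970×10^-10 F.
V = 170.3 V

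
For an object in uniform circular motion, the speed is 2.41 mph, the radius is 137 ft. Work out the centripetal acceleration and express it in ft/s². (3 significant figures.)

a is given directly by: a = v²/r.
v = 2.41 mph = 1.077 m/s; r = 137 ft = 41.76 m.
a = 0.02780 m/s²
0.02780 m/s² × (1 ft/s² / 0.3048 m/s²) = 0.09120 ft/s²

0.0912 ft/s²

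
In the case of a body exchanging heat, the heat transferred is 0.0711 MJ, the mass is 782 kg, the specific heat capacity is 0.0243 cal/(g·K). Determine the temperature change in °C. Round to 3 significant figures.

Rearranging: ΔT = Q/(m·c).
Q = 0.0711 MJ = 71100 J; m = 782 kg; c = 0.0243 cal/(g·K) = 101.7 J/(kg·K).
ΔT = 0.8943 K
Since 1 °C = 1 K, 0.8943 °C.

0.894 °C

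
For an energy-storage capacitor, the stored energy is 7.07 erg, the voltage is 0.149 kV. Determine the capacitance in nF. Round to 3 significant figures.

0.0637 nF

Rearranging: C = 2E/V².
E = 7.07 erg = 7.070×10^-7 J; V = 0.149 kV = 149.0 V.
C = 6.369×10^-11 F
6.369×10^-11 F × (1 nF / 1.000×10^-9 F) = 0.06369 nF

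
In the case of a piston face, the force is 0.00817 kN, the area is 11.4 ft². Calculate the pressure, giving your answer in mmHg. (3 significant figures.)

0.0579 mmHg

P is given directly by: P = F/A.
F = 0.00817 kN = 8.170 N; A = 11.4 ft² = 1.059 m².
P = 7.714 Pa
7.714 Pa × (1 mmHg / 133.3 Pa) = 0.05786 mmHg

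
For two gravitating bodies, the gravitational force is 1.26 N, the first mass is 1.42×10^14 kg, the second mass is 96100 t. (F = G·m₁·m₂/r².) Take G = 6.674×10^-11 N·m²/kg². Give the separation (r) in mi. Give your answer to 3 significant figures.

528 mi

Solving F = G·m₁·m₂/r² for r: r = √(G·m₁m₂/F).
F = 1.26 N; m₁ = 1.42×10^14 kg; m₂ = 96100 t = 9.610×10^7 kg; G = 6.674×10^-11 N·m²/kg².
r = 8.502×10^5 m
8.502×10^5 m × (1 mi / 1609 m) = 528.3 mi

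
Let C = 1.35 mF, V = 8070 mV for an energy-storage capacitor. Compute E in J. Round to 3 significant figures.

0.0440 J

E is given directly by: E = ½CV².
C = 1.35 mF = 0.001350 F; V = 8070 mV = 8.070 V.
E = 0.04396 J  (the unit combination reduces to kg·m²/s² = J)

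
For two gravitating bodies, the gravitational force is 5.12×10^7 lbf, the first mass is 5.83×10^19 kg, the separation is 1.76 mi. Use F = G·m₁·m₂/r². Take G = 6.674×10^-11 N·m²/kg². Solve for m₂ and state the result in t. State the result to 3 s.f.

470 t

Rearranging F = G·m₁·m₂/r² for m₂: m₂ = F·r²/(G·m₁).
F = 5.12×10^7 lbf = 2.277×10^8 N; m₁ = 5.83×10^19 kg; r = 1.76 mi = 2832 m; G = 6.674×10^-11 N·m²/kg².
m₂ = 4.696×10^5 kg
4.696×10^5 kg × (1 t / 1000 kg) = 469.6 t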